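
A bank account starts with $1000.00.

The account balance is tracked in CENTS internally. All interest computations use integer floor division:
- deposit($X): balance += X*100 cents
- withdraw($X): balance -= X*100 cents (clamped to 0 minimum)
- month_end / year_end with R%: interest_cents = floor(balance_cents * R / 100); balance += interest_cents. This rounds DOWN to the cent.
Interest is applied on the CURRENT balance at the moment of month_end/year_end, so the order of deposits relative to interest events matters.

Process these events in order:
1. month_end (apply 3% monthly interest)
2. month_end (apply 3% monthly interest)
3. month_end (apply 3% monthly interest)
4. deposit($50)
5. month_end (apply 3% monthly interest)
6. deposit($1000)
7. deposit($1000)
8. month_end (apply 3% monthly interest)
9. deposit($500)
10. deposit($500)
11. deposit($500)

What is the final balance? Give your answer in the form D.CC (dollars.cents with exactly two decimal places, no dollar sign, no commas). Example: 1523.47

Answer: 4772.31

Derivation:
After 1 (month_end (apply 3% monthly interest)): balance=$1030.00 total_interest=$30.00
After 2 (month_end (apply 3% monthly interest)): balance=$1060.90 total_interest=$60.90
After 3 (month_end (apply 3% monthly interest)): balance=$1092.72 total_interest=$92.72
After 4 (deposit($50)): balance=$1142.72 total_interest=$92.72
After 5 (month_end (apply 3% monthly interest)): balance=$1177.00 total_interest=$127.00
After 6 (deposit($1000)): balance=$2177.00 total_interest=$127.00
After 7 (deposit($1000)): balance=$3177.00 total_interest=$127.00
After 8 (month_end (apply 3% monthly interest)): balance=$3272.31 total_interest=$222.31
After 9 (deposit($500)): balance=$3772.31 total_interest=$222.31
After 10 (deposit($500)): balance=$4272.31 total_interest=$222.31
After 11 (deposit($500)): balance=$4772.31 total_interest=$222.31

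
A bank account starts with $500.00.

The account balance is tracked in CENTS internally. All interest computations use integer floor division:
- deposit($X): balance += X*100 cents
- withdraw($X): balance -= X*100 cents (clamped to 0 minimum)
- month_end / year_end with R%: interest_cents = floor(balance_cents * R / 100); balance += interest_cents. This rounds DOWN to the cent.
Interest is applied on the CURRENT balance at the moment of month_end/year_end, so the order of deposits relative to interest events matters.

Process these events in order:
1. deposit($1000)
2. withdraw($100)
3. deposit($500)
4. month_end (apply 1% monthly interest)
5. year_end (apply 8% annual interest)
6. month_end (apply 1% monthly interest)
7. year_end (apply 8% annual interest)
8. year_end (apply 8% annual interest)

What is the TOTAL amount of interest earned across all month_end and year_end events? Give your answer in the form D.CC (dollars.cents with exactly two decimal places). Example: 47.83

Answer: 541.54

Derivation:
After 1 (deposit($1000)): balance=$1500.00 total_interest=$0.00
After 2 (withdraw($100)): balance=$1400.00 total_interest=$0.00
After 3 (deposit($500)): balance=$1900.00 total_interest=$0.00
After 4 (month_end (apply 1% monthly interest)): balance=$1919.00 total_interest=$19.00
After 5 (year_end (apply 8% annual interest)): balance=$2072.52 total_interest=$172.52
After 6 (month_end (apply 1% monthly interest)): balance=$2093.24 total_interest=$193.24
After 7 (year_end (apply 8% annual interest)): balance=$2260.69 total_interest=$360.69
After 8 (year_end (apply 8% annual interest)): balance=$2441.54 total_interest=$541.54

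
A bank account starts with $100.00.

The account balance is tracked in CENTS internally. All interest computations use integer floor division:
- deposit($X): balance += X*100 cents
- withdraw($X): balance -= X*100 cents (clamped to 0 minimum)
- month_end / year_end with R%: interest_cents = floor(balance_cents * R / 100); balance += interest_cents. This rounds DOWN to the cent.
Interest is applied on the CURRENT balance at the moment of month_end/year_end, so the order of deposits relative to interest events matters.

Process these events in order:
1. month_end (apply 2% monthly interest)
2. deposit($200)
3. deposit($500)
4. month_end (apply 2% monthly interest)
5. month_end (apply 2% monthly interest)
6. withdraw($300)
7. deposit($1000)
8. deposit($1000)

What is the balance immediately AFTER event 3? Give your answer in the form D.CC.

Answer: 802.00

Derivation:
After 1 (month_end (apply 2% monthly interest)): balance=$102.00 total_interest=$2.00
After 2 (deposit($200)): balance=$302.00 total_interest=$2.00
After 3 (deposit($500)): balance=$802.00 total_interest=$2.00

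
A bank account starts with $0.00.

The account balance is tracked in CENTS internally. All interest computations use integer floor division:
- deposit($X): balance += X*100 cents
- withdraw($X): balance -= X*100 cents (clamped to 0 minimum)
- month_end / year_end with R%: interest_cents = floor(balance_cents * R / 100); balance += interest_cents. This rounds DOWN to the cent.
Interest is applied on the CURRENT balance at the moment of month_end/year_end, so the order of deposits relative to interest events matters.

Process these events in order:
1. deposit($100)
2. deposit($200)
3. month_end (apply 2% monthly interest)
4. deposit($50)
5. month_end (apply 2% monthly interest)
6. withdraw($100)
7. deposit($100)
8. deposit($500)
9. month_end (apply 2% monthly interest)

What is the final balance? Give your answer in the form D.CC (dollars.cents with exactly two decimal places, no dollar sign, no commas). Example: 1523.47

Answer: 880.38

Derivation:
After 1 (deposit($100)): balance=$100.00 total_interest=$0.00
After 2 (deposit($200)): balance=$300.00 total_interest=$0.00
After 3 (month_end (apply 2% monthly interest)): balance=$306.00 total_interest=$6.00
After 4 (deposit($50)): balance=$356.00 total_interest=$6.00
After 5 (month_end (apply 2% monthly interest)): balance=$363.12 total_interest=$13.12
After 6 (withdraw($100)): balance=$263.12 total_interest=$13.12
After 7 (deposit($100)): balance=$363.12 total_interest=$13.12
After 8 (deposit($500)): balance=$863.12 total_interest=$13.12
After 9 (month_end (apply 2% monthly interest)): balance=$880.38 total_interest=$30.38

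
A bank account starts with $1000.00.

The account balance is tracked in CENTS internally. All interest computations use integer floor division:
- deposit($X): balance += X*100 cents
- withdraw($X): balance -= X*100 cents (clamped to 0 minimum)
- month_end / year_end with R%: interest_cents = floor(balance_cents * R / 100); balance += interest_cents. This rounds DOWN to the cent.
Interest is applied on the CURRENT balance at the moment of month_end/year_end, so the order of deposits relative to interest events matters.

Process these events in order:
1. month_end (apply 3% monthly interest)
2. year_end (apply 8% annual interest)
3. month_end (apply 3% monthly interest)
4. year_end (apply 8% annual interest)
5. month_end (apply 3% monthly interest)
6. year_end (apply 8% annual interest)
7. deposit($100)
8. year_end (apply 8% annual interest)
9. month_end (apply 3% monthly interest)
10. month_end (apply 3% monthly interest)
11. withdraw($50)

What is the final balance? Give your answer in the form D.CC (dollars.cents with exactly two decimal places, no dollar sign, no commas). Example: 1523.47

After 1 (month_end (apply 3% monthly interest)): balance=$1030.00 total_interest=$30.00
After 2 (year_end (apply 8% annual interest)): balance=$1112.40 total_interest=$112.40
After 3 (month_end (apply 3% monthly interest)): balance=$1145.77 total_interest=$145.77
After 4 (year_end (apply 8% annual interest)): balance=$1237.43 total_interest=$237.43
After 5 (month_end (apply 3% monthly interest)): balance=$1274.55 total_interest=$274.55
After 6 (year_end (apply 8% annual interest)): balance=$1376.51 total_interest=$376.51
After 7 (deposit($100)): balance=$1476.51 total_interest=$376.51
After 8 (year_end (apply 8% annual interest)): balance=$1594.63 total_interest=$494.63
After 9 (month_end (apply 3% monthly interest)): balance=$1642.46 total_interest=$542.46
After 10 (month_end (apply 3% monthly interest)): balance=$1691.73 total_interest=$591.73
After 11 (withdraw($50)): balance=$1641.73 total_interest=$591.73

Answer: 1641.73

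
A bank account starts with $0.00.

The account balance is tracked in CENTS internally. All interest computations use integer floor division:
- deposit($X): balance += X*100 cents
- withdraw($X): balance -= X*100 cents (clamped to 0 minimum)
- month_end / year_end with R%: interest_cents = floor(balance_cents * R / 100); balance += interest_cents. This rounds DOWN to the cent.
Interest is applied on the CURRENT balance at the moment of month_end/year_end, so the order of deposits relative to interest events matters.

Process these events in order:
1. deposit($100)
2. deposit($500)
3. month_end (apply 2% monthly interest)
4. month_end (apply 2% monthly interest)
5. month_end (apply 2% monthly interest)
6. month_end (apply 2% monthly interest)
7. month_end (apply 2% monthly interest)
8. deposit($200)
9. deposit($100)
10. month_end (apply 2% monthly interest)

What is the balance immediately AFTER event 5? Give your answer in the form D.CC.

After 1 (deposit($100)): balance=$100.00 total_interest=$0.00
After 2 (deposit($500)): balance=$600.00 total_interest=$0.00
After 3 (month_end (apply 2% monthly interest)): balance=$612.00 total_interest=$12.00
After 4 (month_end (apply 2% monthly interest)): balance=$624.24 total_interest=$24.24
After 5 (month_end (apply 2% monthly interest)): balance=$636.72 total_interest=$36.72

Answer: 636.72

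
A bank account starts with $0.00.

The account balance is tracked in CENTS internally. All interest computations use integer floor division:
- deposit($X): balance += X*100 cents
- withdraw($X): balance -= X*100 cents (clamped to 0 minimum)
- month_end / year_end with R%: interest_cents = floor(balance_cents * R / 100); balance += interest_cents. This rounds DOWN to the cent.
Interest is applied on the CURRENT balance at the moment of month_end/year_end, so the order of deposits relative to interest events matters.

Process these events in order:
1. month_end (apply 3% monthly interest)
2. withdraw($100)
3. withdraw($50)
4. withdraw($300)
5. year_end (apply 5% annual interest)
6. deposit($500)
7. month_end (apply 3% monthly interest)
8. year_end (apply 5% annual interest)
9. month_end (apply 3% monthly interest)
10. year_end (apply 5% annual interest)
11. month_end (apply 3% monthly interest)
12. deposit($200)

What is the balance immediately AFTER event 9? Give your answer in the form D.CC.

After 1 (month_end (apply 3% monthly interest)): balance=$0.00 total_interest=$0.00
After 2 (withdraw($100)): balance=$0.00 total_interest=$0.00
After 3 (withdraw($50)): balance=$0.00 total_interest=$0.00
After 4 (withdraw($300)): balance=$0.00 total_interest=$0.00
After 5 (year_end (apply 5% annual interest)): balance=$0.00 total_interest=$0.00
After 6 (deposit($500)): balance=$500.00 total_interest=$0.00
After 7 (month_end (apply 3% monthly interest)): balance=$515.00 total_interest=$15.00
After 8 (year_end (apply 5% annual interest)): balance=$540.75 total_interest=$40.75
After 9 (month_end (apply 3% monthly interest)): balance=$556.97 total_interest=$56.97

Answer: 556.97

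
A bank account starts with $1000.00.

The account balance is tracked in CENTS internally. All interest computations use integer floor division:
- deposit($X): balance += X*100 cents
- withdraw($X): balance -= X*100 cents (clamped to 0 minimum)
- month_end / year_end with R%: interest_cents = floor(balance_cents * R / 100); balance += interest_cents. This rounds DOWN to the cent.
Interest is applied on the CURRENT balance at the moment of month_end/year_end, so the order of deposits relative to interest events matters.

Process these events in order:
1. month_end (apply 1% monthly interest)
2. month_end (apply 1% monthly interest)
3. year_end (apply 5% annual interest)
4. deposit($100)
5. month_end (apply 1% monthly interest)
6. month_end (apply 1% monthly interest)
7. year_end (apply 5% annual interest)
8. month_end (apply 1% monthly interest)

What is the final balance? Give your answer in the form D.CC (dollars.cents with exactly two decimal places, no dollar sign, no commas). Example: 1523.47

Answer: 1266.90

Derivation:
After 1 (month_end (apply 1% monthly interest)): balance=$1010.00 total_interest=$10.00
After 2 (month_end (apply 1% monthly interest)): balance=$1020.10 total_interest=$20.10
After 3 (year_end (apply 5% annual interest)): balance=$1071.10 total_interest=$71.10
After 4 (deposit($100)): balance=$1171.10 total_interest=$71.10
After 5 (month_end (apply 1% monthly interest)): balance=$1182.81 total_interest=$82.81
After 6 (month_end (apply 1% monthly interest)): balance=$1194.63 total_interest=$94.63
After 7 (year_end (apply 5% annual interest)): balance=$1254.36 total_interest=$154.36
After 8 (month_end (apply 1% monthly interest)): balance=$1266.90 total_interest=$166.90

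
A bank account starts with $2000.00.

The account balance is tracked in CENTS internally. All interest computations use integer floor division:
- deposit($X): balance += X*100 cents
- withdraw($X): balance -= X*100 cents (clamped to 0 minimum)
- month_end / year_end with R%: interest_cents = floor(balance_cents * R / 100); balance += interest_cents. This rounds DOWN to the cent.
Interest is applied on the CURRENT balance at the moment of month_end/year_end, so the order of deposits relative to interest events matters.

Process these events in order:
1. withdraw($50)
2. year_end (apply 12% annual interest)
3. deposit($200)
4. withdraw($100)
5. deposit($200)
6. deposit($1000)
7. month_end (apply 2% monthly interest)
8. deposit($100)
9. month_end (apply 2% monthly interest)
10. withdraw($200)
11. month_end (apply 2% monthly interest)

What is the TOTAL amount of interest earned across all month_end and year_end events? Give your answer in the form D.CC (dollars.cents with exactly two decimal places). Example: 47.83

Answer: 447.28

Derivation:
After 1 (withdraw($50)): balance=$1950.00 total_interest=$0.00
After 2 (year_end (apply 12% annual interest)): balance=$2184.00 total_interest=$234.00
After 3 (deposit($200)): balance=$2384.00 total_interest=$234.00
After 4 (withdraw($100)): balance=$2284.00 total_interest=$234.00
After 5 (deposit($200)): balance=$2484.00 total_interest=$234.00
After 6 (deposit($1000)): balance=$3484.00 total_interest=$234.00
After 7 (month_end (apply 2% monthly interest)): balance=$3553.68 total_interest=$303.68
After 8 (deposit($100)): balance=$3653.68 total_interest=$303.68
After 9 (month_end (apply 2% monthly interest)): balance=$3726.75 total_interest=$376.75
After 10 (withdraw($200)): balance=$3526.75 total_interest=$376.75
After 11 (month_end (apply 2% monthly interest)): balance=$3597.28 total_interest=$447.28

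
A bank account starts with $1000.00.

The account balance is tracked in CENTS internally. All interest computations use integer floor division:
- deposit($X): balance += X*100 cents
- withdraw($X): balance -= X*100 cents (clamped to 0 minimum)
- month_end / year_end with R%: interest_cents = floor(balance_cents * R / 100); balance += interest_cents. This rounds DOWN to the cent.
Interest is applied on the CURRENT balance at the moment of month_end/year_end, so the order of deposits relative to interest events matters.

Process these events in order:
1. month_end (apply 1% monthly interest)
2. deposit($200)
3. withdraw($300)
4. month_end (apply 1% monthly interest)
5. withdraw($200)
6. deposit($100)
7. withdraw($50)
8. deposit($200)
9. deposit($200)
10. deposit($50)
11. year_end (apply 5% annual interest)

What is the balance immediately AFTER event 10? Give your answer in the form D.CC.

After 1 (month_end (apply 1% monthly interest)): balance=$1010.00 total_interest=$10.00
After 2 (deposit($200)): balance=$1210.00 total_interest=$10.00
After 3 (withdraw($300)): balance=$910.00 total_interest=$10.00
After 4 (month_end (apply 1% monthly interest)): balance=$919.10 total_interest=$19.10
After 5 (withdraw($200)): balance=$719.10 total_interest=$19.10
After 6 (deposit($100)): balance=$819.10 total_interest=$19.10
After 7 (withdraw($50)): balance=$769.10 total_interest=$19.10
After 8 (deposit($200)): balance=$969.10 total_interest=$19.10
After 9 (deposit($200)): balance=$1169.10 total_interest=$19.10
After 10 (deposit($50)): balance=$1219.10 total_interest=$19.10

Answer: 1219.10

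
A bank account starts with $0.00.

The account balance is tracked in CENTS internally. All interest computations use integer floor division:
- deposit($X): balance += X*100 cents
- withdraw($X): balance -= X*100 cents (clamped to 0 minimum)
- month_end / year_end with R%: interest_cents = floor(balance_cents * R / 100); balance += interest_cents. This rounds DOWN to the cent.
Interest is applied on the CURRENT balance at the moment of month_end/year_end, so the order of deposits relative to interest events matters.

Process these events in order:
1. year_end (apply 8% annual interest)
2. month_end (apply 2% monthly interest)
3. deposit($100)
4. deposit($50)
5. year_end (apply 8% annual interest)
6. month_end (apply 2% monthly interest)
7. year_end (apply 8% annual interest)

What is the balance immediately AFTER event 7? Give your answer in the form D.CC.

After 1 (year_end (apply 8% annual interest)): balance=$0.00 total_interest=$0.00
After 2 (month_end (apply 2% monthly interest)): balance=$0.00 total_interest=$0.00
After 3 (deposit($100)): balance=$100.00 total_interest=$0.00
After 4 (deposit($50)): balance=$150.00 total_interest=$0.00
After 5 (year_end (apply 8% annual interest)): balance=$162.00 total_interest=$12.00
After 6 (month_end (apply 2% monthly interest)): balance=$165.24 total_interest=$15.24
After 7 (year_end (apply 8% annual interest)): balance=$178.45 total_interest=$28.45

Answer: 178.45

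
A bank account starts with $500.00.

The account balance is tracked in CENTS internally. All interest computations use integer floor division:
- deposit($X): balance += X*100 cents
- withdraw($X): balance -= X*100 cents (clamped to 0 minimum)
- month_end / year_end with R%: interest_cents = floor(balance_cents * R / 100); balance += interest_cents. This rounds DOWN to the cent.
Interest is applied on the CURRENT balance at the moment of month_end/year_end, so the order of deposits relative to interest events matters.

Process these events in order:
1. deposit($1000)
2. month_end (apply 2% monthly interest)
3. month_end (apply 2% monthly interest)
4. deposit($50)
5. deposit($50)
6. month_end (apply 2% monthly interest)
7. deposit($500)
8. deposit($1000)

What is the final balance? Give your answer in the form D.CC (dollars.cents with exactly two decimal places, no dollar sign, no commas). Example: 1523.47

Answer: 3193.81

Derivation:
After 1 (deposit($1000)): balance=$1500.00 total_interest=$0.00
After 2 (month_end (apply 2% monthly interest)): balance=$1530.00 total_interest=$30.00
After 3 (month_end (apply 2% monthly interest)): balance=$1560.60 total_interest=$60.60
After 4 (deposit($50)): balance=$1610.60 total_interest=$60.60
After 5 (deposit($50)): balance=$1660.60 total_interest=$60.60
After 6 (month_end (apply 2% monthly interest)): balance=$1693.81 total_interest=$93.81
After 7 (deposit($500)): balance=$2193.81 total_interest=$93.81
After 8 (deposit($1000)): balance=$3193.81 total_interest=$93.81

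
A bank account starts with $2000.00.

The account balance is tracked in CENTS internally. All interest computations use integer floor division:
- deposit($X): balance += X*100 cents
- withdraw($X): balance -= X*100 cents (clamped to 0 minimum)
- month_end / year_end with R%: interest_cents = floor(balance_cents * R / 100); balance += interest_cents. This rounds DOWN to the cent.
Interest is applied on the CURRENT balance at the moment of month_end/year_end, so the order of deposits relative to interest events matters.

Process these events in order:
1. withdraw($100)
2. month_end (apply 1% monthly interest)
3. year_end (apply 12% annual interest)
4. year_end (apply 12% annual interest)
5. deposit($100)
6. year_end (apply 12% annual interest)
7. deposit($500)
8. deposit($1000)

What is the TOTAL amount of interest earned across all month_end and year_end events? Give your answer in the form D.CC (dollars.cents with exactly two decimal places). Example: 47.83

After 1 (withdraw($100)): balance=$1900.00 total_interest=$0.00
After 2 (month_end (apply 1% monthly interest)): balance=$1919.00 total_interest=$19.00
After 3 (year_end (apply 12% annual interest)): balance=$2149.28 total_interest=$249.28
After 4 (year_end (apply 12% annual interest)): balance=$2407.19 total_interest=$507.19
After 5 (deposit($100)): balance=$2507.19 total_interest=$507.19
After 6 (year_end (apply 12% annual interest)): balance=$2808.05 total_interest=$808.05
After 7 (deposit($500)): balance=$3308.05 total_interest=$808.05
After 8 (deposit($1000)): balance=$4308.05 total_interest=$808.05

Answer: 808.05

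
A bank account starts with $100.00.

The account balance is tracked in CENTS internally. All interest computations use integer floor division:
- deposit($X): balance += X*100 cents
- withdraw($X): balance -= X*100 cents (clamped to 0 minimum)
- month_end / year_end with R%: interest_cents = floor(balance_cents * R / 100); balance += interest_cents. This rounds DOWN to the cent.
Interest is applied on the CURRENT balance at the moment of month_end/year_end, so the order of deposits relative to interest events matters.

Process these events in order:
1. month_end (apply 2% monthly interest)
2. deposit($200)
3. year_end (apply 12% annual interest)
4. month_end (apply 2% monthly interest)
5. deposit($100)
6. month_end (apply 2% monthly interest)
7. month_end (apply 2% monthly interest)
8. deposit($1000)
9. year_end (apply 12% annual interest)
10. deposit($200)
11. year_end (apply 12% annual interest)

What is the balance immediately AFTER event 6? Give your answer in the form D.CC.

Answer: 453.90

Derivation:
After 1 (month_end (apply 2% monthly interest)): balance=$102.00 total_interest=$2.00
After 2 (deposit($200)): balance=$302.00 total_interest=$2.00
After 3 (year_end (apply 12% annual interest)): balance=$338.24 total_interest=$38.24
After 4 (month_end (apply 2% monthly interest)): balance=$345.00 total_interest=$45.00
After 5 (deposit($100)): balance=$445.00 total_interest=$45.00
After 6 (month_end (apply 2% monthly interest)): balance=$453.90 total_interest=$53.90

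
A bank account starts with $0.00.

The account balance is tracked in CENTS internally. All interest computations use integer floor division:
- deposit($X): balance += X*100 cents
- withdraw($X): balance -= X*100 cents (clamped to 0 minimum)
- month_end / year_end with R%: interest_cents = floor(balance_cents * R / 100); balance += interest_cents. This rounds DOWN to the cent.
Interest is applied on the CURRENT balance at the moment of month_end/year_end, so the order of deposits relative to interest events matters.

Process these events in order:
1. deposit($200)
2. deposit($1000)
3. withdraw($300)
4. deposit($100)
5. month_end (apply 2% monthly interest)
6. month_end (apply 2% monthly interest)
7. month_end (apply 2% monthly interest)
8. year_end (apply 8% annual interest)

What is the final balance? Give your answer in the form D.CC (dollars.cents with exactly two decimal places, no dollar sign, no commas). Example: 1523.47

After 1 (deposit($200)): balance=$200.00 total_interest=$0.00
After 2 (deposit($1000)): balance=$1200.00 total_interest=$0.00
After 3 (withdraw($300)): balance=$900.00 total_interest=$0.00
After 4 (deposit($100)): balance=$1000.00 total_interest=$0.00
After 5 (month_end (apply 2% monthly interest)): balance=$1020.00 total_interest=$20.00
After 6 (month_end (apply 2% monthly interest)): balance=$1040.40 total_interest=$40.40
After 7 (month_end (apply 2% monthly interest)): balance=$1061.20 total_interest=$61.20
After 8 (year_end (apply 8% annual interest)): balance=$1146.09 total_interest=$146.09

Answer: 1146.09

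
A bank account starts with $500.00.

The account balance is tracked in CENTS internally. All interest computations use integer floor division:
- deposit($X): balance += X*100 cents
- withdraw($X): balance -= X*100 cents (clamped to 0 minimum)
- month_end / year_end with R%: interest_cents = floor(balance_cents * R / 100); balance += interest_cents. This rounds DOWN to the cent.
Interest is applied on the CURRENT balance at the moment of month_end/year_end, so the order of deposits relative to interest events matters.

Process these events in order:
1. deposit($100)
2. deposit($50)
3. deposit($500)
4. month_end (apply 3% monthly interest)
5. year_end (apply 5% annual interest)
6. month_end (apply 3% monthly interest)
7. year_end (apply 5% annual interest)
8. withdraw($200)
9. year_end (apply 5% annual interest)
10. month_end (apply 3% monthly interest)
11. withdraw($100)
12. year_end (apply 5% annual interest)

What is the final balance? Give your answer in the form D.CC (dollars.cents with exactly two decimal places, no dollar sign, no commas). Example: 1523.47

Answer: 1195.30

Derivation:
After 1 (deposit($100)): balance=$600.00 total_interest=$0.00
After 2 (deposit($50)): balance=$650.00 total_interest=$0.00
After 3 (deposit($500)): balance=$1150.00 total_interest=$0.00
After 4 (month_end (apply 3% monthly interest)): balance=$1184.50 total_interest=$34.50
After 5 (year_end (apply 5% annual interest)): balance=$1243.72 total_interest=$93.72
After 6 (month_end (apply 3% monthly interest)): balance=$1281.03 total_interest=$131.03
After 7 (year_end (apply 5% annual interest)): balance=$1345.08 total_interest=$195.08
After 8 (withdraw($200)): balance=$1145.08 total_interest=$195.08
After 9 (year_end (apply 5% annual interest)): balance=$1202.33 total_interest=$252.33
After 10 (month_end (apply 3% monthly interest)): balance=$1238.39 total_interest=$288.39
After 11 (withdraw($100)): balance=$1138.39 total_interest=$288.39
After 12 (year_end (apply 5% annual interest)): balance=$1195.30 total_interest=$345.30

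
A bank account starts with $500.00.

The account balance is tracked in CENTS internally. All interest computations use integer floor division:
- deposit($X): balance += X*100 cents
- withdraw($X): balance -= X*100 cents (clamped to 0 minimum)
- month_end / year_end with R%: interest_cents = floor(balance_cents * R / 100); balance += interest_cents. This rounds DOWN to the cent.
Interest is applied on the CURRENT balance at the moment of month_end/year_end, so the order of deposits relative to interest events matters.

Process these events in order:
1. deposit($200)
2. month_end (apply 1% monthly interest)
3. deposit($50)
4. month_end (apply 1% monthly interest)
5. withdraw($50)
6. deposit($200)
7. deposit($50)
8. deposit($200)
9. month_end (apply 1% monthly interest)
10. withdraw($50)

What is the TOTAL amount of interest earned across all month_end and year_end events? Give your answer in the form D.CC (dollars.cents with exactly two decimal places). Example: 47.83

Answer: 26.21

Derivation:
After 1 (deposit($200)): balance=$700.00 total_interest=$0.00
After 2 (month_end (apply 1% monthly interest)): balance=$707.00 total_interest=$7.00
After 3 (deposit($50)): balance=$757.00 total_interest=$7.00
After 4 (month_end (apply 1% monthly interest)): balance=$764.57 total_interest=$14.57
After 5 (withdraw($50)): balance=$714.57 total_interest=$14.57
After 6 (deposit($200)): balance=$914.57 total_interest=$14.57
After 7 (deposit($50)): balance=$964.57 total_interest=$14.57
After 8 (deposit($200)): balance=$1164.57 total_interest=$14.57
After 9 (month_end (apply 1% monthly interest)): balance=$1176.21 total_interest=$26.21
After 10 (withdraw($50)): balance=$1126.21 total_interest=$26.21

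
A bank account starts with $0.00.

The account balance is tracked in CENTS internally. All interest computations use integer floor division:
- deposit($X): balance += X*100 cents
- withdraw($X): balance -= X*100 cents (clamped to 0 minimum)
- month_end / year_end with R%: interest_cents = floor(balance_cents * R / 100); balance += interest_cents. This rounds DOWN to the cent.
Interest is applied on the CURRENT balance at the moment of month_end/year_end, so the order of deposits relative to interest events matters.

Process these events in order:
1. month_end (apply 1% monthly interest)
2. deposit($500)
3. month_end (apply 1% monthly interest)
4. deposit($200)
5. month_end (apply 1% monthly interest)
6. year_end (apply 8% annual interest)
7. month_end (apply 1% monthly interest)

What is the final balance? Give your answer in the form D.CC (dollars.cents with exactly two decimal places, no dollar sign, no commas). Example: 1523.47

Answer: 776.70

Derivation:
After 1 (month_end (apply 1% monthly interest)): balance=$0.00 total_interest=$0.00
After 2 (deposit($500)): balance=$500.00 total_interest=$0.00
After 3 (month_end (apply 1% monthly interest)): balance=$505.00 total_interest=$5.00
After 4 (deposit($200)): balance=$705.00 total_interest=$5.00
After 5 (month_end (apply 1% monthly interest)): balance=$712.05 total_interest=$12.05
After 6 (year_end (apply 8% annual interest)): balance=$769.01 total_interest=$69.01
After 7 (month_end (apply 1% monthly interest)): balance=$776.70 total_interest=$76.70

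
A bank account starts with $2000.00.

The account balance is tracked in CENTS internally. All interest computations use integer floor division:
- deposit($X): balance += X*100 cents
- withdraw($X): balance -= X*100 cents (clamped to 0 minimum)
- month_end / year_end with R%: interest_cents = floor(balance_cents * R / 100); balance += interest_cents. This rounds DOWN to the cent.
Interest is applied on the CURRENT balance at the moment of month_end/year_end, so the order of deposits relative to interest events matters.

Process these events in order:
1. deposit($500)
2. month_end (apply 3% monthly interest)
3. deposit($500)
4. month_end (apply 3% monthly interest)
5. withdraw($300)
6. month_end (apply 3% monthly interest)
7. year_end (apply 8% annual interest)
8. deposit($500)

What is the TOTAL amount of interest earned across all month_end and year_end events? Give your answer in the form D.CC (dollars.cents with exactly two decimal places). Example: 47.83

After 1 (deposit($500)): balance=$2500.00 total_interest=$0.00
After 2 (month_end (apply 3% monthly interest)): balance=$2575.00 total_interest=$75.00
After 3 (deposit($500)): balance=$3075.00 total_interest=$75.00
After 4 (month_end (apply 3% monthly interest)): balance=$3167.25 total_interest=$167.25
After 5 (withdraw($300)): balance=$2867.25 total_interest=$167.25
After 6 (month_end (apply 3% monthly interest)): balance=$2953.26 total_interest=$253.26
After 7 (year_end (apply 8% annual interest)): balance=$3189.52 total_interest=$489.52
After 8 (deposit($500)): balance=$3689.52 total_interest=$489.52

Answer: 489.52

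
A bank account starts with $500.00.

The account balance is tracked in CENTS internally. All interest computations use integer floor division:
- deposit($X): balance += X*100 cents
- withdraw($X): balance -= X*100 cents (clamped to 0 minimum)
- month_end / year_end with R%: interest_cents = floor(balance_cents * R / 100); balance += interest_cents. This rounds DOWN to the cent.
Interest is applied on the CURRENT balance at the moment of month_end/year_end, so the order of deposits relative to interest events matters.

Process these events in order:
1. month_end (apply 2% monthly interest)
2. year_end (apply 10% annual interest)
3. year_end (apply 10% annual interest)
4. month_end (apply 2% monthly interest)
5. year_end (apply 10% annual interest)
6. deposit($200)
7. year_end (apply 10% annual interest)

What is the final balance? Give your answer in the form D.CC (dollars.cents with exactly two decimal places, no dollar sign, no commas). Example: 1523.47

After 1 (month_end (apply 2% monthly interest)): balance=$510.00 total_interest=$10.00
After 2 (year_end (apply 10% annual interest)): balance=$561.00 total_interest=$61.00
After 3 (year_end (apply 10% annual interest)): balance=$617.10 total_interest=$117.10
After 4 (month_end (apply 2% monthly interest)): balance=$629.44 total_interest=$129.44
After 5 (year_end (apply 10% annual interest)): balance=$692.38 total_interest=$192.38
After 6 (deposit($200)): balance=$892.38 total_interest=$192.38
After 7 (year_end (apply 10% annual interest)): balance=$981.61 total_interest=$281.61

Answer: 981.61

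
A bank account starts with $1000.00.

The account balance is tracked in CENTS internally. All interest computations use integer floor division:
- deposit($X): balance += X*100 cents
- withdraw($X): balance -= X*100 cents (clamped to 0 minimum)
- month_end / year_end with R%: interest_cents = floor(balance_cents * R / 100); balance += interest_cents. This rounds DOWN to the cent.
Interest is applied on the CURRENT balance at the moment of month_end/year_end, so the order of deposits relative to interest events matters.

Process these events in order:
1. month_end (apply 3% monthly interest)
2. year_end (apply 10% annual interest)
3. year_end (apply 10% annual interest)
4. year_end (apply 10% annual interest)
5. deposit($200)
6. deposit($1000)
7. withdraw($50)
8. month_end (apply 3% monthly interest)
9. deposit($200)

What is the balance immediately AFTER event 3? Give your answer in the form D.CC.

Answer: 1246.30

Derivation:
After 1 (month_end (apply 3% monthly interest)): balance=$1030.00 total_interest=$30.00
After 2 (year_end (apply 10% annual interest)): balance=$1133.00 total_interest=$133.00
After 3 (year_end (apply 10% annual interest)): balance=$1246.30 total_interest=$246.30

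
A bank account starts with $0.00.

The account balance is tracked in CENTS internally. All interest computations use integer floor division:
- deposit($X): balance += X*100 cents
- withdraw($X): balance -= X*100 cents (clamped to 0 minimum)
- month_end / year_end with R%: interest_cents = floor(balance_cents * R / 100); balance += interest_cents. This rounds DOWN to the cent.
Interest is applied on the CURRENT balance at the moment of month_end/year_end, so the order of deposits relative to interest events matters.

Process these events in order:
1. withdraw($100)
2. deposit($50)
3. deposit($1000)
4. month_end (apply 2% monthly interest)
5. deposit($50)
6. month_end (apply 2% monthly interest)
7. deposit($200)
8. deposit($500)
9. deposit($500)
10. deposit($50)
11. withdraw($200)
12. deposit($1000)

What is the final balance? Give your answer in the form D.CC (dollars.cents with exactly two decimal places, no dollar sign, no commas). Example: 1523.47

After 1 (withdraw($100)): balance=$0.00 total_interest=$0.00
After 2 (deposit($50)): balance=$50.00 total_interest=$0.00
After 3 (deposit($1000)): balance=$1050.00 total_interest=$0.00
After 4 (month_end (apply 2% monthly interest)): balance=$1071.00 total_interest=$21.00
After 5 (deposit($50)): balance=$1121.00 total_interest=$21.00
After 6 (month_end (apply 2% monthly interest)): balance=$1143.42 total_interest=$43.42
After 7 (deposit($200)): balance=$1343.42 total_interest=$43.42
After 8 (deposit($500)): balance=$1843.42 total_interest=$43.42
After 9 (deposit($500)): balance=$2343.42 total_interest=$43.42
After 10 (deposit($50)): balance=$2393.42 total_interest=$43.42
After 11 (withdraw($200)): balance=$2193.42 total_interest=$43.42
After 12 (deposit($1000)): balance=$3193.42 total_interest=$43.42

Answer: 3193.42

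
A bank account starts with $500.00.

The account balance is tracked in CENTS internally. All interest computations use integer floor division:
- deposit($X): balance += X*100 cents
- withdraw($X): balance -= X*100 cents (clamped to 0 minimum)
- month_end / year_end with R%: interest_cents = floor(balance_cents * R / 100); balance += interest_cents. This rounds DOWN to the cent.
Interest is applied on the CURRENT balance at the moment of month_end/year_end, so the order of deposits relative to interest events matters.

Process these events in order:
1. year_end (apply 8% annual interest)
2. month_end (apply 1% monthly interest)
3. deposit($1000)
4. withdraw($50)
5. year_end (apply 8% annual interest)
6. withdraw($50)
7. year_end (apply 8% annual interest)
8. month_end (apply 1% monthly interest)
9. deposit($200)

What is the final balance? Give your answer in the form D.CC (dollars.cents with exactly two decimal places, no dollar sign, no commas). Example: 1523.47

Answer: 1907.13

Derivation:
After 1 (year_end (apply 8% annual interest)): balance=$540.00 total_interest=$40.00
After 2 (month_end (apply 1% monthly interest)): balance=$545.40 total_interest=$45.40
After 3 (deposit($1000)): balance=$1545.40 total_interest=$45.40
After 4 (withdraw($50)): balance=$1495.40 total_interest=$45.40
After 5 (year_end (apply 8% annual interest)): balance=$1615.03 total_interest=$165.03
After 6 (withdraw($50)): balance=$1565.03 total_interest=$165.03
After 7 (year_end (apply 8% annual interest)): balance=$1690.23 total_interest=$290.23
After 8 (month_end (apply 1% monthly interest)): balance=$1707.13 total_interest=$307.13
After 9 (deposit($200)): balance=$1907.13 total_interest=$307.13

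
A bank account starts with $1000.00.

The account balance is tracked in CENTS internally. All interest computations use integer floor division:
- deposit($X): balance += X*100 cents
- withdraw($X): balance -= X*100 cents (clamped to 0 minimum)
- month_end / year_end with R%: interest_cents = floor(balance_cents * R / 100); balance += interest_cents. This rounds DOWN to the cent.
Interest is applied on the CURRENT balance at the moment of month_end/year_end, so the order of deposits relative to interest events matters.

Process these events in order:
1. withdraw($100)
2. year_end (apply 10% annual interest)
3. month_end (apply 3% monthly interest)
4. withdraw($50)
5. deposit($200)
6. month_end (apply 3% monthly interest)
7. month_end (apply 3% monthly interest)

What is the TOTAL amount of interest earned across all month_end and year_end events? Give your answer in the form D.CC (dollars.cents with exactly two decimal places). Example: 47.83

After 1 (withdraw($100)): balance=$900.00 total_interest=$0.00
After 2 (year_end (apply 10% annual interest)): balance=$990.00 total_interest=$90.00
After 3 (month_end (apply 3% monthly interest)): balance=$1019.70 total_interest=$119.70
After 4 (withdraw($50)): balance=$969.70 total_interest=$119.70
After 5 (deposit($200)): balance=$1169.70 total_interest=$119.70
After 6 (month_end (apply 3% monthly interest)): balance=$1204.79 total_interest=$154.79
After 7 (month_end (apply 3% monthly interest)): balance=$1240.93 total_interest=$190.93

Answer: 190.93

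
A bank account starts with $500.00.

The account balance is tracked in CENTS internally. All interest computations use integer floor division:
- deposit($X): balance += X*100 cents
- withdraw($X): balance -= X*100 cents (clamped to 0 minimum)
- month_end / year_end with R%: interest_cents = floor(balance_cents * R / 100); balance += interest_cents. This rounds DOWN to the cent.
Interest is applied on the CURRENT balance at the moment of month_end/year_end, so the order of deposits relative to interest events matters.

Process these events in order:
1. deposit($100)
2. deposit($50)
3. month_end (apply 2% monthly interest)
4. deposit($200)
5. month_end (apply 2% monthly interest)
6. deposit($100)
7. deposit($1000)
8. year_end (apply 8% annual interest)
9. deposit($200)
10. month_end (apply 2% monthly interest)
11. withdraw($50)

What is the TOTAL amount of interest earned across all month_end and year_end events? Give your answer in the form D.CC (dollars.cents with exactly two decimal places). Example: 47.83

Answer: 235.45

Derivation:
After 1 (deposit($100)): balance=$600.00 total_interest=$0.00
After 2 (deposit($50)): balance=$650.00 total_interest=$0.00
After 3 (month_end (apply 2% monthly interest)): balance=$663.00 total_interest=$13.00
After 4 (deposit($200)): balance=$863.00 total_interest=$13.00
After 5 (month_end (apply 2% monthly interest)): balance=$880.26 total_interest=$30.26
After 6 (deposit($100)): balance=$980.26 total_interest=$30.26
After 7 (deposit($1000)): balance=$1980.26 total_interest=$30.26
After 8 (year_end (apply 8% annual interest)): balance=$2138.68 total_interest=$188.68
After 9 (deposit($200)): balance=$2338.68 total_interest=$188.68
After 10 (month_end (apply 2% monthly interest)): balance=$2385.45 total_interest=$235.45
After 11 (withdraw($50)): balance=$2335.45 total_interest=$235.45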